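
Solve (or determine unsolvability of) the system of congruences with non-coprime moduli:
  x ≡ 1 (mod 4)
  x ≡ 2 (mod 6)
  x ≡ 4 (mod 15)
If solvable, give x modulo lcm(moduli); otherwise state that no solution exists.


Moduli 4, 6, 15 are not pairwise coprime, so CRT works modulo lcm(m_i) when all pairwise compatibility conditions hold.
Pairwise compatibility: gcd(m_i, m_j) must divide a_i - a_j for every pair.
Merge one congruence at a time:
  Start: x ≡ 1 (mod 4).
  Combine with x ≡ 2 (mod 6): gcd(4, 6) = 2, and 2 - 1 = 1 is NOT divisible by 2.
    ⇒ system is inconsistent (no integer solution).

No solution (the system is inconsistent).


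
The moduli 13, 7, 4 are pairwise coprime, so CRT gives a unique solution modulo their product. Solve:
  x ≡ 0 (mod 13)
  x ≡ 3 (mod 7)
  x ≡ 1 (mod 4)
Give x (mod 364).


Moduli 13, 7, 4 are pairwise coprime; by CRT there is a unique solution modulo M = 13 · 7 · 4 = 364.
Solve pairwise, accumulating the modulus:
  Start with x ≡ 0 (mod 13).
  Combine with x ≡ 3 (mod 7): since gcd(13, 7) = 1, we get a unique residue mod 91.
    Write x = 0 + 13·t and substitute into x ≡ 3 (mod 7): 13·t ≡ 3 − 0 = 3 (mod 7).
    Reduce coefficients mod 7: 6·t ≡ 3 (mod 7).
    The inverse of 6 mod 7 is 6 (since 6·6 = 36 = 5·7 + 1), so t ≡ 6·3 = 18 ≡ 4 (mod 7).
    Then x = 0 + 13·4 = 52, valid modulo lcm(13, 7) = 91: x ≡ 52 (mod 91).
  Combine with x ≡ 1 (mod 4): since gcd(91, 4) = 1, we get a unique residue mod 364.
    Write x = 52 + 91·t and substitute into x ≡ 1 (mod 4): 91·t ≡ 1 − 52 = -51 (mod 4).
    Reduce coefficients mod 4: 3·t ≡ 1 (mod 4).
    The inverse of 3 mod 4 is 3 (since 3·3 = 9 = 2·4 + 1), so t ≡ 3·1 = 3 ≡ 3 (mod 4).
    Then x = 52 + 91·3 = 325, valid modulo lcm(91, 4) = 364: x ≡ 325 (mod 364).
Verify: 325 mod 13 = 0 ✓, 325 mod 7 = 3 ✓, 325 mod 4 = 1 ✓.

x ≡ 325 (mod 364).


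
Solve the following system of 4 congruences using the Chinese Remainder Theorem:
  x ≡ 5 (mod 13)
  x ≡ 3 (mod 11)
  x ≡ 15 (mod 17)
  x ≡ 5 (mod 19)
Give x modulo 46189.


Product of moduli M = 13 · 11 · 17 · 19 = 46189.
Merge one congruence at a time:
  Start: x ≡ 5 (mod 13).
  Combine with x ≡ 3 (mod 11); new modulus lcm = 143.
    Write x = 5 + 13·t and substitute into x ≡ 3 (mod 11): 13·t ≡ 3 − 5 = -2 (mod 11).
    Reduce coefficients mod 11: 2·t ≡ 9 (mod 11).
    The inverse of 2 mod 11 is 6 (since 2·6 = 12 = 1·11 + 1), so t ≡ 6·9 = 54 ≡ 10 (mod 11).
    Then x = 5 + 13·10 = 135, valid modulo lcm(13, 11) = 143: x ≡ 135 (mod 143).
  Combine with x ≡ 15 (mod 17); new modulus lcm = 2431.
    Write x = 135 + 143·t and substitute into x ≡ 15 (mod 17): 143·t ≡ 15 − 135 = -120 (mod 17).
    Reduce coefficients mod 17: 7·t ≡ 16 (mod 17).
    The inverse of 7 mod 17 is 5 (since 7·5 = 35 = 2·17 + 1), so t ≡ 5·16 = 80 ≡ 12 (mod 17).
    Then x = 135 + 143·12 = 1851, valid modulo lcm(143, 17) = 2431: x ≡ 1851 (mod 2431).
  Combine with x ≡ 5 (mod 19); new modulus lcm = 46189.
    Write x = 1851 + 2431·t and substitute into x ≡ 5 (mod 19): 2431·t ≡ 5 − 1851 = -1846 (mod 19).
    Reduce coefficients mod 19: 18·t ≡ 16 (mod 19).
    The inverse of 18 mod 19 is 18 (since 18·18 = 324 = 17·19 + 1), so t ≡ 18·16 = 288 ≡ 3 (mod 19).
    Then x = 1851 + 2431·3 = 9144, valid modulo lcm(2431, 19) = 46189: x ≡ 9144 (mod 46189).
Verify against each original: 9144 mod 13 = 5, 9144 mod 11 = 3, 9144 mod 17 = 15, 9144 mod 19 = 5.

x ≡ 9144 (mod 46189).


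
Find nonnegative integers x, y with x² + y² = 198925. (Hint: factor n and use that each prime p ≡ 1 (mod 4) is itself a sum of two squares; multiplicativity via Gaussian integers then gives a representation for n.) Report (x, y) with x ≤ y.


Step 1: Factor n = 198925 = 5^2 · 73 · 109.
Step 2: Check the mod-4 condition on each prime factor: 5 ≡ 1 (mod 4), exponent 2; 73 ≡ 1 (mod 4), exponent 1; 109 ≡ 1 (mod 4), exponent 1.
All primes ≡ 3 (mod 4) appear to even exponent (or don't appear), so by the two-squares theorem n IS expressible as a sum of two squares.
Step 3: Build a representation. Group n = k² · m with k = 5 and m = 73 · 109 = 7957 (a product of primes ≡ 1 (mod 4)); a representation of m scales to one of n via (k·x)² + (k·y)² = k²(x² + y²). Each prime p ≡ 1 (mod 4) is itself a sum of two squares; find a² by testing p − a² for a perfect square:
  73: 73 − 1² = 72, 73 − 2² = 69, 73 − 3² = 64 = 8² ⇒ 73 = 3² + 8².
  109: 109 − 1² = 108, 109 − 2² = 105, 109 − 3² = 100 = 10² ⇒ 109 = 3² + 10².
  Combine using the Brahmagupta–Fibonacci identity (a² + b²)(c² + d²) = (ac − bd)² + (ad + bc)² = (ac + bd)² + (ad − bc)²:
  73 · 109 = 7957: from (3² + 8²)(3² + 10²), take (3·3 − 8·10, 3·10 + 8·3) = (9 − 80, 30 + 24) = (-71, 54); dropping signs (only squares matter) gives (71, 54); check 71² + 54² = 5041 + 2916 = 7957 ✓.
  Scale by k = 5: (5·71, 5·54) = (355, 270).
Step 4: Order so x ≤ y and verify: 270² + 355² = 72900 + 126025 = 198925 = n. ✓

n = 198925 = 270² + 355² (one valid representation with x ≤ y).


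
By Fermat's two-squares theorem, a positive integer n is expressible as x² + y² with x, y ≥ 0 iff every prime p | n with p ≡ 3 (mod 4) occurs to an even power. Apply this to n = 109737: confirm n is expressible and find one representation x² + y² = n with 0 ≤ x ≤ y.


Step 1: Factor n = 109737 = 3^2 · 89 · 137.
Step 2: Check the mod-4 condition on each prime factor: 3 ≡ 3 (mod 4), exponent 2 (must be even); 89 ≡ 1 (mod 4), exponent 1; 137 ≡ 1 (mod 4), exponent 1.
All primes ≡ 3 (mod 4) appear to even exponent (or don't appear), so by the two-squares theorem n IS expressible as a sum of two squares.
Step 3: Build a representation. Group n = k² · m with k = 3 and m = 89 · 137 = 12193 (a product of primes ≡ 1 (mod 4)); a representation of m scales to one of n via (k·x)² + (k·y)² = k²(x² + y²). Each prime p ≡ 1 (mod 4) is itself a sum of two squares; find a² by testing p − a² for a perfect square:
  89: 89 − 1² = 88, 89 − 2² = 85, 89 − 3² = 80, 89 − 4² = 73, 89 − 5² = 64 = 8² ⇒ 89 = 5² + 8².
  137: 137 − 1² = 136, 137 − 2² = 133, 137 − 3² = 128, 137 − 4² = 121 = 11² ⇒ 137 = 4² + 11².
  Combine using the Brahmagupta–Fibonacci identity (a² + b²)(c² + d²) = (ac − bd)² + (ad + bc)² = (ac + bd)² + (ad − bc)²:
  89 · 137 = 12193: from (5² + 8²)(4² + 11²), take (5·4 − 8·11, 5·11 + 8·4) = (20 − 88, 55 + 32) = (-68, 87); dropping signs (only squares matter) gives (68, 87); check 68² + 87² = 4624 + 7569 = 12193 ✓.
  Scale by k = 3: (3·68, 3·87) = (204, 261).
Step 4: Order so x ≤ y and verify: 204² + 261² = 41616 + 68121 = 109737 = n. ✓

n = 109737 = 204² + 261² (one valid representation with x ≤ y).


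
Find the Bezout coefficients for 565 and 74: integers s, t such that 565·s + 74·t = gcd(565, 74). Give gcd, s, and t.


Euclidean algorithm on (565, 74) — divide until remainder is 0:
  565 = 7 · 74 + 47
  74 = 1 · 47 + 27
  47 = 1 · 27 + 20
  27 = 1 · 20 + 7
  20 = 2 · 7 + 6
  7 = 1 · 6 + 1
  6 = 6 · 1 + 0
gcd(565, 74) = 1.
Track Bezout coefficients alongside the remainders: start with r₀ = 565 = a·1 + b·0 (s = 1, t = 0) and r₁ = 74 = a·0 + b·1 (s = 0, t = 1); each new remainder r_{k+1} = r_{k-1} − q_k·r_k inherits s_{k+1} = s_{k-1} − q_k·s_k, t_{k+1} = t_{k-1} − q_k·t_k, so r_k = a·s_k + b·t_k at every step:
  q = 7: r = 47, s = 1 − 7·0 = 1, t = 0 − 7·1 = -7  (check: 565·1 + 74·(-7) = 47)
  q = 1: r = 27, s = 0 − 1·1 = -1, t = 1 − 1·(-7) = 8  (check: 565·(-1) + 74·8 = 27)
  q = 1: r = 20, s = 1 − 1·(-1) = 2, t = -7 − 1·8 = -15  (check: 565·2 + 74·(-15) = 20)
  q = 1: r = 7, s = -1 − 1·2 = -3, t = 8 − 1·(-15) = 23  (check: 565·(-3) + 74·23 = 7)
  q = 2: r = 6, s = 2 − 2·(-3) = 8, t = -15 − 2·23 = -61  (check: 565·8 + 74·(-61) = 6)
  q = 1: r = 1, s = -3 − 1·8 = -11, t = 23 − 1·(-61) = 84  (check: 565·(-11) + 74·84 = 1)
The row with r = 1 (the gcd) gives the Bezout coefficients s = -11, t = 84.
Result: 565 · (-11) + 74 · (84) = 1.

gcd(565, 74) = 1; s = -11, t = 84 (check: 565·(-11) + 74·84 = 1).


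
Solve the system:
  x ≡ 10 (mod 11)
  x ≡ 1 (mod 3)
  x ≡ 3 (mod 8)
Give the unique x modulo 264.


Moduli 11, 3, 8 are pairwise coprime; by CRT there is a unique solution modulo M = 11 · 3 · 8 = 264.
Solve pairwise, accumulating the modulus:
  Start with x ≡ 10 (mod 11).
  Combine with x ≡ 1 (mod 3): since gcd(11, 3) = 1, we get a unique residue mod 33.
    Write x = 10 + 11·t and substitute into x ≡ 1 (mod 3): 11·t ≡ 1 − 10 = -9 (mod 3).
    Reduce coefficients mod 3: 2·t ≡ 0 (mod 3).
    The inverse of 2 mod 3 is 2 (since 2·2 = 4 = 1·3 + 1), so t ≡ 2·0 = 0 ≡ 0 (mod 3).
    Then x = 10 + 11·0 = 10, valid modulo lcm(11, 3) = 33: x ≡ 10 (mod 33).
  Combine with x ≡ 3 (mod 8): since gcd(33, 8) = 1, we get a unique residue mod 264.
    Write x = 10 + 33·t and substitute into x ≡ 3 (mod 8): 33·t ≡ 3 − 10 = -7 (mod 8).
    Reduce coefficients mod 8: 1·t ≡ 1 (mod 8).
    So t ≡ 1 (mod 8).
    Then x = 10 + 33·1 = 43, valid modulo lcm(33, 8) = 264: x ≡ 43 (mod 264).
Verify: 43 mod 11 = 10 ✓, 43 mod 3 = 1 ✓, 43 mod 8 = 3 ✓.

x ≡ 43 (mod 264).


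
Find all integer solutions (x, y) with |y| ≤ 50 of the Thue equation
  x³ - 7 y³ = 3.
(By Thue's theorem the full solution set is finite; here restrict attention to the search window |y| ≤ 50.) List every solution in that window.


The equation is x³ - 7y³ = 3. For fixed y, x³ = 7·y³ + 3, so a solution requires the RHS to be a perfect cube.
Strategy: iterate y from -50 to 50, compute RHS = 7·y³ + 3, and check whether it is a (positive or negative) perfect cube.
Check small values of y:
  y = 0: RHS = 3 is not a perfect cube.
  y = 1: RHS = 10 is not a perfect cube.
  y = -1: RHS = -4 is not a perfect cube.
  y = 2: RHS = 59 is not a perfect cube.
  y = -2: RHS = -53 is not a perfect cube.
  y = 3: RHS = 192 is not a perfect cube.
  y = -3: RHS = -186 is not a perfect cube.
Continuing the search up to |y| = 50 finds no solutions either.
No (x, y) in the scanned range satisfies the equation.

No integer solutions with |y| ≤ 50.


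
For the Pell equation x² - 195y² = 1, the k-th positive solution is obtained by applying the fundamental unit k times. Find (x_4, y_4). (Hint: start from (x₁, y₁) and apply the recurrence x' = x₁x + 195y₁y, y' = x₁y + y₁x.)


Step 1: Find the fundamental solution (x₁, y₁) of x² - 195y² = 1.
  Expand √195 as a continued fraction. a₀ = ⌊√195⌋ = 13; iterate m_{k+1} = d_k·a_k − m_k, d_{k+1} = (195 − m_{k+1}²)/d_k, a_{k+1} = ⌊(a₀ + m_{k+1})/d_{k+1}⌋ (starting m₀ = 0, d₀ = 1), with convergents p_k = a_k·p_{k-1} + p_{k-2}, q_k = a_k·q_{k-1} + q_{k-2} (p₋₁ = 1, q₋₁ = 0):
  k = 0: a₀ = 13; p₀/q₀ = 13/1; p₀² − 195·q₀² = 169 − 195 = -26.
  k = 1: m = 13, d = 26, a = ⌊(13 + 13)/26⌋ = 1; p/q = (1·13 + 1)/(1·1 + 0) = 14/1; p² − 195·q² = 196 − 195 = 1.
  The first convergent with p² − 195·q² = 1 gives the fundamental solution (x₁, y₁) = (14, 1).
Step 2: Apply the recurrence (x_{n+1}, y_{n+1}) = (x₁x_n + 195y₁y_n, x₁y_n + y₁x_n) repeatedly.
  From (x_1, y_1) = (14, 1): x_2 = 14·14 + 195·1·1 = 391; y_2 = 14·1 + 1·14 = 28.
  From (x_2, y_2) = (391, 28): x_3 = 14·391 + 195·1·28 = 10934; y_3 = 14·28 + 1·391 = 783.
  From (x_3, y_3) = (10934, 783): x_4 = 14·10934 + 195·1·783 = 305761; y_4 = 14·783 + 1·10934 = 21896.
Step 3: Verify x_4² - 195·y_4² = 93489789121 - 93489789120 = 1 (should be 1). ✓

(x_1, y_1) = (14, 1); (x_4, y_4) = (305761, 21896).


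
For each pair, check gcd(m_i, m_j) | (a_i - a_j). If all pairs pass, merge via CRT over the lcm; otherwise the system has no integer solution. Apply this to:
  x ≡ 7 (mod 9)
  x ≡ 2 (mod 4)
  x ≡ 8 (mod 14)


Moduli 9, 4, 14 are not pairwise coprime, so CRT works modulo lcm(m_i) when all pairwise compatibility conditions hold.
Pairwise compatibility: gcd(m_i, m_j) must divide a_i - a_j for every pair.
Merge one congruence at a time:
  Start: x ≡ 7 (mod 9).
  Combine with x ≡ 2 (mod 4): gcd(9, 4) = 1; 2 - 7 = -5, which IS divisible by 1, so compatible.
    Write x = 7 + 9·t and substitute into x ≡ 2 (mod 4): 9·t ≡ 2 − 7 = -5 (mod 4).
    Reduce coefficients mod 4: 1·t ≡ 3 (mod 4).
    So t ≡ 3 (mod 4).
    Then x = 7 + 9·3 = 34, valid modulo lcm(9, 4) = 36: x ≡ 34 (mod 36).
  Combine with x ≡ 8 (mod 14): gcd(36, 14) = 2; 8 - 34 = -26, which IS divisible by 2, so compatible.
    Write x = 34 + 36·t and substitute into x ≡ 8 (mod 14): 36·t ≡ 8 − 34 = -26 (mod 14).
    Divide the congruence (and modulus) by g = 2: 18·t ≡ -13 (mod 7).
    Reduce coefficients mod 7: 4·t ≡ 1 (mod 7).
    The inverse of 4 mod 7 is 2 (since 4·2 = 8 = 1·7 + 1), so t ≡ 2·1 = 2 ≡ 2 (mod 7).
    Then x = 34 + 36·2 = 106, valid modulo lcm(36, 14) = 252: x ≡ 106 (mod 252).
Verify: 106 mod 9 = 7, 106 mod 4 = 2, 106 mod 14 = 8.

x ≡ 106 (mod 252).


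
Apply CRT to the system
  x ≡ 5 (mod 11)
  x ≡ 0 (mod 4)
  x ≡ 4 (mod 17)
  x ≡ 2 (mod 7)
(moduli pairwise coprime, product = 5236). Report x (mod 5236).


Product of moduli M = 11 · 4 · 17 · 7 = 5236.
Merge one congruence at a time:
  Start: x ≡ 5 (mod 11).
  Combine with x ≡ 0 (mod 4); new modulus lcm = 44.
    Write x = 5 + 11·t and substitute into x ≡ 0 (mod 4): 11·t ≡ 0 − 5 = -5 (mod 4).
    Reduce coefficients mod 4: 3·t ≡ 3 (mod 4).
    The inverse of 3 mod 4 is 3 (since 3·3 = 9 = 2·4 + 1), so t ≡ 3·3 = 9 ≡ 1 (mod 4).
    Then x = 5 + 11·1 = 16, valid modulo lcm(11, 4) = 44: x ≡ 16 (mod 44).
  Combine with x ≡ 4 (mod 17); new modulus lcm = 748.
    Write x = 16 + 44·t and substitute into x ≡ 4 (mod 17): 44·t ≡ 4 − 16 = -12 (mod 17).
    Reduce coefficients mod 17: 10·t ≡ 5 (mod 17).
    The inverse of 10 mod 17 is 12 (since 10·12 = 120 = 7·17 + 1), so t ≡ 12·5 = 60 ≡ 9 (mod 17).
    Then x = 16 + 44·9 = 412, valid modulo lcm(44, 17) = 748: x ≡ 412 (mod 748).
  Combine with x ≡ 2 (mod 7); new modulus lcm = 5236.
    Write x = 412 + 748·t and substitute into x ≡ 2 (mod 7): 748·t ≡ 2 − 412 = -410 (mod 7).
    Reduce coefficients mod 7: 6·t ≡ 3 (mod 7).
    The inverse of 6 mod 7 is 6 (since 6·6 = 36 = 5·7 + 1), so t ≡ 6·3 = 18 ≡ 4 (mod 7).
    Then x = 412 + 748·4 = 3404, valid modulo lcm(748, 7) = 5236: x ≡ 3404 (mod 5236).
Verify against each original: 3404 mod 11 = 5, 3404 mod 4 = 0, 3404 mod 17 = 4, 3404 mod 7 = 2.

x ≡ 3404 (mod 5236).


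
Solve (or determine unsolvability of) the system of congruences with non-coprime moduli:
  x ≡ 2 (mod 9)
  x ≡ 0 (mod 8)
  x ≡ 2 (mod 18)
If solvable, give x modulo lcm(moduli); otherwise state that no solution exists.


Moduli 9, 8, 18 are not pairwise coprime, so CRT works modulo lcm(m_i) when all pairwise compatibility conditions hold.
Pairwise compatibility: gcd(m_i, m_j) must divide a_i - a_j for every pair.
Merge one congruence at a time:
  Start: x ≡ 2 (mod 9).
  Combine with x ≡ 0 (mod 8): gcd(9, 8) = 1; 0 - 2 = -2, which IS divisible by 1, so compatible.
    Write x = 2 + 9·t and substitute into x ≡ 0 (mod 8): 9·t ≡ 0 − 2 = -2 (mod 8).
    Reduce coefficients mod 8: 1·t ≡ 6 (mod 8).
    So t ≡ 6 (mod 8).
    Then x = 2 + 9·6 = 56, valid modulo lcm(9, 8) = 72: x ≡ 56 (mod 72).
  Combine with x ≡ 2 (mod 18): gcd(72, 18) = 18; 2 - 56 = -54, which IS divisible by 18, so compatible.
    Write x = 56 + 72·t and substitute into x ≡ 2 (mod 18): 72·t ≡ 2 − 56 = -54 (mod 18).
    Divide the congruence (and modulus) by g = 18: 4·t ≡ -3 (mod 1).
    Modulo 1 every t works; take t = 0.
    Then x = 56 + 72·0 = 56, valid modulo lcm(72, 18) = 72: x ≡ 56 (mod 72).
Verify: 56 mod 9 = 2, 56 mod 8 = 0, 56 mod 18 = 2.

x ≡ 56 (mod 72).


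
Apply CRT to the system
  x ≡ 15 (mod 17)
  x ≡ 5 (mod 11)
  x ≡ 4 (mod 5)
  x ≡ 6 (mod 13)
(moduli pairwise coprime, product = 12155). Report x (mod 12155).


Product of moduli M = 17 · 11 · 5 · 13 = 12155.
Merge one congruence at a time:
  Start: x ≡ 15 (mod 17).
  Combine with x ≡ 5 (mod 11); new modulus lcm = 187.
    Write x = 15 + 17·t and substitute into x ≡ 5 (mod 11): 17·t ≡ 5 − 15 = -10 (mod 11).
    Reduce coefficients mod 11: 6·t ≡ 1 (mod 11).
    The inverse of 6 mod 11 is 2 (since 6·2 = 12 = 1·11 + 1), so t ≡ 2·1 = 2 ≡ 2 (mod 11).
    Then x = 15 + 17·2 = 49, valid modulo lcm(17, 11) = 187: x ≡ 49 (mod 187).
  Combine with x ≡ 4 (mod 5); new modulus lcm = 935.
    Write x = 49 + 187·t and substitute into x ≡ 4 (mod 5): 187·t ≡ 4 − 49 = -45 (mod 5).
    Reduce coefficients mod 5: 2·t ≡ 0 (mod 5).
    The inverse of 2 mod 5 is 3 (since 2·3 = 6 = 1·5 + 1), so t ≡ 3·0 = 0 ≡ 0 (mod 5).
    Then x = 49 + 187·0 = 49, valid modulo lcm(187, 5) = 935: x ≡ 49 (mod 935).
  Combine with x ≡ 6 (mod 13); new modulus lcm = 12155.
    Write x = 49 + 935·t and substitute into x ≡ 6 (mod 13): 935·t ≡ 6 − 49 = -43 (mod 13).
    Reduce coefficients mod 13: 12·t ≡ 9 (mod 13).
    The inverse of 12 mod 13 is 12 (since 12·12 = 144 = 11·13 + 1), so t ≡ 12·9 = 108 ≡ 4 (mod 13).
    Then x = 49 + 935·4 = 3789, valid modulo lcm(935, 13) = 12155: x ≡ 3789 (mod 12155).
Verify against each original: 3789 mod 17 = 15, 3789 mod 11 = 5, 3789 mod 5 = 4, 3789 mod 13 = 6.

x ≡ 3789 (mod 12155).


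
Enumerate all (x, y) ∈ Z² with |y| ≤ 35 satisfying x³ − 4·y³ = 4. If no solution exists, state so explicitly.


The equation is x³ - 4y³ = 4. For fixed y, x³ = 4·y³ + 4, so a solution requires the RHS to be a perfect cube.
Strategy: iterate y from -35 to 35, compute RHS = 4·y³ + 4, and check whether it is a (positive or negative) perfect cube.
Check small values of y:
  y = 0: RHS = 4 is not a perfect cube.
  y = 1: RHS = 8 = (2)³ ⇒ x = 2 works.
  y = -1: RHS = 0 = (0)³ ⇒ x = 0 works.
  y = 2: RHS = 36 is not a perfect cube.
  y = -2: RHS = -28 is not a perfect cube.
  y = 3: RHS = 112 is not a perfect cube.
  y = -3: RHS = -104 is not a perfect cube.
Continuing the search up to |y| = 35 finds no further solutions beyond those listed.
Collected solutions: (0, -1), (2, 1).

Solutions (with |y| ≤ 35): (0, -1), (2, 1).


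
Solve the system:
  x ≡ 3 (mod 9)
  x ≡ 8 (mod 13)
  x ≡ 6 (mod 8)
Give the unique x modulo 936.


Moduli 9, 13, 8 are pairwise coprime; by CRT there is a unique solution modulo M = 9 · 13 · 8 = 936.
Solve pairwise, accumulating the modulus:
  Start with x ≡ 3 (mod 9).
  Combine with x ≡ 8 (mod 13): since gcd(9, 13) = 1, we get a unique residue mod 117.
    Write x = 3 + 9·t and substitute into x ≡ 8 (mod 13): 9·t ≡ 8 − 3 = 5 (mod 13).
    The inverse of 9 mod 13 is 3 (since 9·3 = 27 = 2·13 + 1), so t ≡ 3·5 = 15 ≡ 2 (mod 13).
    Then x = 3 + 9·2 = 21, valid modulo lcm(9, 13) = 117: x ≡ 21 (mod 117).
  Combine with x ≡ 6 (mod 8): since gcd(117, 8) = 1, we get a unique residue mod 936.
    Write x = 21 + 117·t and substitute into x ≡ 6 (mod 8): 117·t ≡ 6 − 21 = -15 (mod 8).
    Reduce coefficients mod 8: 5·t ≡ 1 (mod 8).
    The inverse of 5 mod 8 is 5 (since 5·5 = 25 = 3·8 + 1), so t ≡ 5·1 = 5 ≡ 5 (mod 8).
    Then x = 21 + 117·5 = 606, valid modulo lcm(117, 8) = 936: x ≡ 606 (mod 936).
Verify: 606 mod 9 = 3 ✓, 606 mod 13 = 8 ✓, 606 mod 8 = 6 ✓.

x ≡ 606 (mod 936).


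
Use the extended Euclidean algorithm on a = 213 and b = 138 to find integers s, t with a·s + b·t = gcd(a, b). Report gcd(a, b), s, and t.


Euclidean algorithm on (213, 138) — divide until remainder is 0:
  213 = 1 · 138 + 75
  138 = 1 · 75 + 63
  75 = 1 · 63 + 12
  63 = 5 · 12 + 3
  12 = 4 · 3 + 0
gcd(213, 138) = 3.
Track Bezout coefficients alongside the remainders: start with r₀ = 213 = a·1 + b·0 (s = 1, t = 0) and r₁ = 138 = a·0 + b·1 (s = 0, t = 1); each new remainder r_{k+1} = r_{k-1} − q_k·r_k inherits s_{k+1} = s_{k-1} − q_k·s_k, t_{k+1} = t_{k-1} − q_k·t_k, so r_k = a·s_k + b·t_k at every step:
  q = 1: r = 75, s = 1 − 1·0 = 1, t = 0 − 1·1 = -1  (check: 213·1 + 138·(-1) = 75)
  q = 1: r = 63, s = 0 − 1·1 = -1, t = 1 − 1·(-1) = 2  (check: 213·(-1) + 138·2 = 63)
  q = 1: r = 12, s = 1 − 1·(-1) = 2, t = -1 − 1·2 = -3  (check: 213·2 + 138·(-3) = 12)
  q = 5: r = 3, s = -1 − 5·2 = -11, t = 2 − 5·(-3) = 17  (check: 213·(-11) + 138·17 = 3)
The row with r = 3 (the gcd) gives the Bezout coefficients s = -11, t = 17.
Result: 213 · (-11) + 138 · (17) = 3.

gcd(213, 138) = 3; s = -11, t = 17 (check: 213·(-11) + 138·17 = 3).


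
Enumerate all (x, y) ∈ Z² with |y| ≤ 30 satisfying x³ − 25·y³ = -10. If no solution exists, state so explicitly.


The equation is x³ - 25y³ = -10. For fixed y, x³ = 25·y³ − 10, so a solution requires the RHS to be a perfect cube.
Strategy: iterate y from -30 to 30, compute RHS = 25·y³ − 10, and check whether it is a (positive or negative) perfect cube.
Check small values of y:
  y = 0: RHS = -10 is not a perfect cube.
  y = 1: RHS = 15 is not a perfect cube.
  y = -1: RHS = -35 is not a perfect cube.
  y = 2: RHS = 190 is not a perfect cube.
  y = -2: RHS = -210 is not a perfect cube.
  y = 3: RHS = 665 is not a perfect cube.
  y = -3: RHS = -685 is not a perfect cube.
Continuing the search up to |y| = 30 finds no solutions either.
No (x, y) in the scanned range satisfies the equation.

No integer solutions with |y| ≤ 30.


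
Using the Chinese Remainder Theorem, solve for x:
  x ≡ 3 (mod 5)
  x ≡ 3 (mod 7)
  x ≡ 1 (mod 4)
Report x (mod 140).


Moduli 5, 7, 4 are pairwise coprime; by CRT there is a unique solution modulo M = 5 · 7 · 4 = 140.
Solve pairwise, accumulating the modulus:
  Start with x ≡ 3 (mod 5).
  Combine with x ≡ 3 (mod 7): since gcd(5, 7) = 1, we get a unique residue mod 35.
    Write x = 3 + 5·t and substitute into x ≡ 3 (mod 7): 5·t ≡ 3 − 3 = 0 (mod 7).
    The inverse of 5 mod 7 is 3 (since 5·3 = 15 = 2·7 + 1), so t ≡ 3·0 = 0 ≡ 0 (mod 7).
    Then x = 3 + 5·0 = 3, valid modulo lcm(5, 7) = 35: x ≡ 3 (mod 35).
  Combine with x ≡ 1 (mod 4): since gcd(35, 4) = 1, we get a unique residue mod 140.
    Write x = 3 + 35·t and substitute into x ≡ 1 (mod 4): 35·t ≡ 1 − 3 = -2 (mod 4).
    Reduce coefficients mod 4: 3·t ≡ 2 (mod 4).
    The inverse of 3 mod 4 is 3 (since 3·3 = 9 = 2·4 + 1), so t ≡ 3·2 = 6 ≡ 2 (mod 4).
    Then x = 3 + 35·2 = 73, valid modulo lcm(35, 4) = 140: x ≡ 73 (mod 140).
Verify: 73 mod 5 = 3 ✓, 73 mod 7 = 3 ✓, 73 mod 4 = 1 ✓.

x ≡ 73 (mod 140).


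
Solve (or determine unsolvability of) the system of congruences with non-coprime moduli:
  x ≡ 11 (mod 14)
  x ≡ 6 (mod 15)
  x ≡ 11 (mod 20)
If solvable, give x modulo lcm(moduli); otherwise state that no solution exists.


Moduli 14, 15, 20 are not pairwise coprime, so CRT works modulo lcm(m_i) when all pairwise compatibility conditions hold.
Pairwise compatibility: gcd(m_i, m_j) must divide a_i - a_j for every pair.
Merge one congruence at a time:
  Start: x ≡ 11 (mod 14).
  Combine with x ≡ 6 (mod 15): gcd(14, 15) = 1; 6 - 11 = -5, which IS divisible by 1, so compatible.
    Write x = 11 + 14·t and substitute into x ≡ 6 (mod 15): 14·t ≡ 6 − 11 = -5 (mod 15).
    Reduce coefficients mod 15: 14·t ≡ 10 (mod 15).
    The inverse of 14 mod 15 is 14 (since 14·14 = 196 = 13·15 + 1), so t ≡ 14·10 = 140 ≡ 5 (mod 15).
    Then x = 11 + 14·5 = 81, valid modulo lcm(14, 15) = 210: x ≡ 81 (mod 210).
  Combine with x ≡ 11 (mod 20): gcd(210, 20) = 10; 11 - 81 = -70, which IS divisible by 10, so compatible.
    Write x = 81 + 210·t and substitute into x ≡ 11 (mod 20): 210·t ≡ 11 − 81 = -70 (mod 20).
    Divide the congruence (and modulus) by g = 10: 21·t ≡ -7 (mod 2).
    Reduce coefficients mod 2: 1·t ≡ 1 (mod 2).
    So t ≡ 1 (mod 2).
    Then x = 81 + 210·1 = 291, valid modulo lcm(210, 20) = 420: x ≡ 291 (mod 420).
Verify: 291 mod 14 = 11, 291 mod 15 = 6, 291 mod 20 = 11.

x ≡ 291 (mod 420).


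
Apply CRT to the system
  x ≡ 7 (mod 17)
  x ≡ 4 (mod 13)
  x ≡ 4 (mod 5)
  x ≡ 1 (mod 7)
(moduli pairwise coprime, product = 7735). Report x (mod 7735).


Product of moduli M = 17 · 13 · 5 · 7 = 7735.
Merge one congruence at a time:
  Start: x ≡ 7 (mod 17).
  Combine with x ≡ 4 (mod 13); new modulus lcm = 221.
    Write x = 7 + 17·t and substitute into x ≡ 4 (mod 13): 17·t ≡ 4 − 7 = -3 (mod 13).
    Reduce coefficients mod 13: 4·t ≡ 10 (mod 13).
    The inverse of 4 mod 13 is 10 (since 4·10 = 40 = 3·13 + 1), so t ≡ 10·10 = 100 ≡ 9 (mod 13).
    Then x = 7 + 17·9 = 160, valid modulo lcm(17, 13) = 221: x ≡ 160 (mod 221).
  Combine with x ≡ 4 (mod 5); new modulus lcm = 1105.
    Write x = 160 + 221·t and substitute into x ≡ 4 (mod 5): 221·t ≡ 4 − 160 = -156 (mod 5).
    Reduce coefficients mod 5: 1·t ≡ 4 (mod 5).
    So t ≡ 4 (mod 5).
    Then x = 160 + 221·4 = 1044, valid modulo lcm(221, 5) = 1105: x ≡ 1044 (mod 1105).
  Combine with x ≡ 1 (mod 7); new modulus lcm = 7735.
    Write x = 1044 + 1105·t and substitute into x ≡ 1 (mod 7): 1105·t ≡ 1 − 1044 = -1043 (mod 7).
    Reduce coefficients mod 7: 6·t ≡ 0 (mod 7).
    The inverse of 6 mod 7 is 6 (since 6·6 = 36 = 5·7 + 1), so t ≡ 6·0 = 0 ≡ 0 (mod 7).
    Then x = 1044 + 1105·0 = 1044, valid modulo lcm(1105, 7) = 7735: x ≡ 1044 (mod 7735).
Verify against each original: 1044 mod 17 = 7, 1044 mod 13 = 4, 1044 mod 5 = 4, 1044 mod 7 = 1.

x ≡ 1044 (mod 7735).


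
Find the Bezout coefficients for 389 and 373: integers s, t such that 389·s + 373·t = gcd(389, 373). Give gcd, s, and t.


Euclidean algorithm on (389, 373) — divide until remainder is 0:
  389 = 1 · 373 + 16
  373 = 23 · 16 + 5
  16 = 3 · 5 + 1
  5 = 5 · 1 + 0
gcd(389, 373) = 1.
Track Bezout coefficients alongside the remainders: start with r₀ = 389 = a·1 + b·0 (s = 1, t = 0) and r₁ = 373 = a·0 + b·1 (s = 0, t = 1); each new remainder r_{k+1} = r_{k-1} − q_k·r_k inherits s_{k+1} = s_{k-1} − q_k·s_k, t_{k+1} = t_{k-1} − q_k·t_k, so r_k = a·s_k + b·t_k at every step:
  q = 1: r = 16, s = 1 − 1·0 = 1, t = 0 − 1·1 = -1  (check: 389·1 + 373·(-1) = 16)
  q = 23: r = 5, s = 0 − 23·1 = -23, t = 1 − 23·(-1) = 24  (check: 389·(-23) + 373·24 = 5)
  q = 3: r = 1, s = 1 − 3·(-23) = 70, t = -1 − 3·24 = -73  (check: 389·70 + 373·(-73) = 1)
The row with r = 1 (the gcd) gives the Bezout coefficients s = 70, t = -73.
Result: 389 · (70) + 373 · (-73) = 1.

gcd(389, 373) = 1; s = 70, t = -73 (check: 389·70 + 373·(-73) = 1).


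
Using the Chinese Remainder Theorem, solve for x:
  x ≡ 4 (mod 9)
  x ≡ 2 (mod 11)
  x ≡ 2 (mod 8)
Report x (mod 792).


Moduli 9, 11, 8 are pairwise coprime; by CRT there is a unique solution modulo M = 9 · 11 · 8 = 792.
Solve pairwise, accumulating the modulus:
  Start with x ≡ 4 (mod 9).
  Combine with x ≡ 2 (mod 11): since gcd(9, 11) = 1, we get a unique residue mod 99.
    Write x = 4 + 9·t and substitute into x ≡ 2 (mod 11): 9·t ≡ 2 − 4 = -2 (mod 11).
    Reduce coefficients mod 11: 9·t ≡ 9 (mod 11).
    The inverse of 9 mod 11 is 5 (since 9·5 = 45 = 4·11 + 1), so t ≡ 5·9 = 45 ≡ 1 (mod 11).
    Then x = 4 + 9·1 = 13, valid modulo lcm(9, 11) = 99: x ≡ 13 (mod 99).
  Combine with x ≡ 2 (mod 8): since gcd(99, 8) = 1, we get a unique residue mod 792.
    Write x = 13 + 99·t and substitute into x ≡ 2 (mod 8): 99·t ≡ 2 − 13 = -11 (mod 8).
    Reduce coefficients mod 8: 3·t ≡ 5 (mod 8).
    The inverse of 3 mod 8 is 3 (since 3·3 = 9 = 1·8 + 1), so t ≡ 3·5 = 15 ≡ 7 (mod 8).
    Then x = 13 + 99·7 = 706, valid modulo lcm(99, 8) = 792: x ≡ 706 (mod 792).
Verify: 706 mod 9 = 4 ✓, 706 mod 11 = 2 ✓, 706 mod 8 = 2 ✓.

x ≡ 706 (mod 792).


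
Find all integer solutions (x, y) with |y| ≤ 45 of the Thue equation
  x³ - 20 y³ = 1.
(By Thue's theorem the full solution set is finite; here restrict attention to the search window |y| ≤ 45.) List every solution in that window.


The equation is x³ - 20y³ = 1. For fixed y, x³ = 20·y³ + 1, so a solution requires the RHS to be a perfect cube.
Strategy: iterate y from -45 to 45, compute RHS = 20·y³ + 1, and check whether it is a (positive or negative) perfect cube.
Check small values of y:
  y = 0: RHS = 1 = (1)³ ⇒ x = 1 works.
  y = 1: RHS = 21 is not a perfect cube.
  y = -1: RHS = -19 is not a perfect cube.
  y = 2: RHS = 161 is not a perfect cube.
  y = -2: RHS = -159 is not a perfect cube.
  y = 3: RHS = 541 is not a perfect cube.
  y = -3: RHS = -539 is not a perfect cube.
Continuing, at y = -7: RHS = -6859 = (-19)³ ⇒ x = -19 works.
Searching the remaining y in |y| ≤ 45 finds no further solutions.
Collected solutions: (1, 0), (-19, -7).

Solutions (with |y| ≤ 45): (1, 0), (-19, -7).


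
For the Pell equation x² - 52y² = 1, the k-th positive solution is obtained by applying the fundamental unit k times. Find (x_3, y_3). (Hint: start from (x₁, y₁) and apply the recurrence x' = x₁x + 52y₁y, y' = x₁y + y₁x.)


Step 1: Find the fundamental solution (x₁, y₁) of x² - 52y² = 1.
  Expand √52 as a continued fraction. a₀ = ⌊√52⌋ = 7; iterate m_{k+1} = d_k·a_k − m_k, d_{k+1} = (52 − m_{k+1}²)/d_k, a_{k+1} = ⌊(a₀ + m_{k+1})/d_{k+1}⌋ (starting m₀ = 0, d₀ = 1), with convergents p_k = a_k·p_{k-1} + p_{k-2}, q_k = a_k·q_{k-1} + q_{k-2} (p₋₁ = 1, q₋₁ = 0):
  k = 0: a₀ = 7; p₀/q₀ = 7/1; p₀² − 52·q₀² = 49 − 52 = -3.
  k = 1: m = 7, d = 3, a = ⌊(7 + 7)/3⌋ = 4; p/q = (4·7 + 1)/(4·1 + 0) = 29/4; p² − 52·q² = 841 − 832 = 9.
  k = 2: m = 5, d = 9, a = ⌊(7 + 5)/9⌋ = 1; p/q = (1·29 + 7)/(1·4 + 1) = 36/5; p² − 52·q² = 1296 − 1300 = -4.
  k = 3: m = 4, d = 4, a = ⌊(7 + 4)/4⌋ = 2; p/q = (2·36 + 29)/(2·5 + 4) = 101/14; p² − 52·q² = 10201 − 10192 = 9.
  k = 4: m = 4, d = 9, a = ⌊(7 + 4)/9⌋ = 1; p/q = (1·101 + 36)/(1·14 + 5) = 137/19; p² − 52·q² = 18769 − 18772 = -3.
  k = 5: m = 5, d = 3, a = ⌊(7 + 5)/3⌋ = 4; p/q = (4·137 + 101)/(4·19 + 14) = 649/90; p² − 52·q² = 421201 − 421200 = 1.
  The first convergent with p² − 52·q² = 1 gives the fundamental solution (x₁, y₁) = (649, 90).
Step 2: Apply the recurrence (x_{n+1}, y_{n+1}) = (x₁x_n + 52y₁y_n, x₁y_n + y₁x_n) repeatedly.
  From (x_1, y_1) = (649, 90): x_2 = 649·649 + 52·90·90 = 842401; y_2 = 649·90 + 90·649 = 116820.
  From (x_2, y_2) = (842401, 116820): x_3 = 649·842401 + 52·90·116820 = 1093435849; y_3 = 649·116820 + 90·842401 = 151632270.
Step 3: Verify x_3² - 52·y_3² = 1195601955878350801 - 1195601955878350800 = 1 (should be 1). ✓

(x_1, y_1) = (649, 90); (x_3, y_3) = (1093435849, 151632270).


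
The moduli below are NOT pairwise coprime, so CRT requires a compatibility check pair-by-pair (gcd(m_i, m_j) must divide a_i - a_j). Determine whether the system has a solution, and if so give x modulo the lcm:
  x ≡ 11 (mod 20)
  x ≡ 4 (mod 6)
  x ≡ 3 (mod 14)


Moduli 20, 6, 14 are not pairwise coprime, so CRT works modulo lcm(m_i) when all pairwise compatibility conditions hold.
Pairwise compatibility: gcd(m_i, m_j) must divide a_i - a_j for every pair.
Merge one congruence at a time:
  Start: x ≡ 11 (mod 20).
  Combine with x ≡ 4 (mod 6): gcd(20, 6) = 2, and 4 - 11 = -7 is NOT divisible by 2.
    ⇒ system is inconsistent (no integer solution).

No solution (the system is inconsistent).


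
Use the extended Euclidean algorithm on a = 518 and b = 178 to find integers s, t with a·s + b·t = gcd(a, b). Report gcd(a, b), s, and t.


Euclidean algorithm on (518, 178) — divide until remainder is 0:
  518 = 2 · 178 + 162
  178 = 1 · 162 + 16
  162 = 10 · 16 + 2
  16 = 8 · 2 + 0
gcd(518, 178) = 2.
Track Bezout coefficients alongside the remainders: start with r₀ = 518 = a·1 + b·0 (s = 1, t = 0) and r₁ = 178 = a·0 + b·1 (s = 0, t = 1); each new remainder r_{k+1} = r_{k-1} − q_k·r_k inherits s_{k+1} = s_{k-1} − q_k·s_k, t_{k+1} = t_{k-1} − q_k·t_k, so r_k = a·s_k + b·t_k at every step:
  q = 2: r = 162, s = 1 − 2·0 = 1, t = 0 − 2·1 = -2  (check: 518·1 + 178·(-2) = 162)
  q = 1: r = 16, s = 0 − 1·1 = -1, t = 1 − 1·(-2) = 3  (check: 518·(-1) + 178·3 = 16)
  q = 10: r = 2, s = 1 − 10·(-1) = 11, t = -2 − 10·3 = -32  (check: 518·11 + 178·(-32) = 2)
The row with r = 2 (the gcd) gives the Bezout coefficients s = 11, t = -32.
Result: 518 · (11) + 178 · (-32) = 2.

gcd(518, 178) = 2; s = 11, t = -32 (check: 518·11 + 178·(-32) = 2).


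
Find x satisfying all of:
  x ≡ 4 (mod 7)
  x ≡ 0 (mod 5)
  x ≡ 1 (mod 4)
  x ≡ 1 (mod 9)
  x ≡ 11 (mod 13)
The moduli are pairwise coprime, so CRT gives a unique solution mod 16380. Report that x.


Product of moduli M = 7 · 5 · 4 · 9 · 13 = 16380.
Merge one congruence at a time:
  Start: x ≡ 4 (mod 7).
  Combine with x ≡ 0 (mod 5); new modulus lcm = 35.
    Write x = 4 + 7·t and substitute into x ≡ 0 (mod 5): 7·t ≡ 0 − 4 = -4 (mod 5).
    Reduce coefficients mod 5: 2·t ≡ 1 (mod 5).
    The inverse of 2 mod 5 is 3 (since 2·3 = 6 = 1·5 + 1), so t ≡ 3·1 = 3 ≡ 3 (mod 5).
    Then x = 4 + 7·3 = 25, valid modulo lcm(7, 5) = 35: x ≡ 25 (mod 35).
  Combine with x ≡ 1 (mod 4); new modulus lcm = 140.
    Write x = 25 + 35·t and substitute into x ≡ 1 (mod 4): 35·t ≡ 1 − 25 = -24 (mod 4).
    Reduce coefficients mod 4: 3·t ≡ 0 (mod 4).
    The inverse of 3 mod 4 is 3 (since 3·3 = 9 = 2·4 + 1), so t ≡ 3·0 = 0 ≡ 0 (mod 4).
    Then x = 25 + 35·0 = 25, valid modulo lcm(35, 4) = 140: x ≡ 25 (mod 140).
  Combine with x ≡ 1 (mod 9); new modulus lcm = 1260.
    Write x = 25 + 140·t and substitute into x ≡ 1 (mod 9): 140·t ≡ 1 − 25 = -24 (mod 9).
    Reduce coefficients mod 9: 5·t ≡ 3 (mod 9).
    The inverse of 5 mod 9 is 2 (since 5·2 = 10 = 1·9 + 1), so t ≡ 2·3 = 6 ≡ 6 (mod 9).
    Then x = 25 + 140·6 = 865, valid modulo lcm(140, 9) = 1260: x ≡ 865 (mod 1260).
  Combine with x ≡ 11 (mod 13); new modulus lcm = 16380.
    Write x = 865 + 1260·t and substitute into x ≡ 11 (mod 13): 1260·t ≡ 11 − 865 = -854 (mod 13).
    Reduce coefficients mod 13: 12·t ≡ 4 (mod 13).
    The inverse of 12 mod 13 is 12 (since 12·12 = 144 = 11·13 + 1), so t ≡ 12·4 = 48 ≡ 9 (mod 13).
    Then x = 865 + 1260·9 = 12205, valid modulo lcm(1260, 13) = 16380: x ≡ 12205 (mod 16380).
Verify against each original: 12205 mod 7 = 4, 12205 mod 5 = 0, 12205 mod 4 = 1, 12205 mod 9 = 1, 12205 mod 13 = 11.

x ≡ 12205 (mod 16380).


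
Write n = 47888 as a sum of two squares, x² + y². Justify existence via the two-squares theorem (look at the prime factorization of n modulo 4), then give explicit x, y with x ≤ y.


Step 1: Factor n = 47888 = 2^4 · 41 · 73.
Step 2: Check the mod-4 condition on each prime factor: 2 = 2 (special); 41 ≡ 1 (mod 4), exponent 1; 73 ≡ 1 (mod 4), exponent 1.
All primes ≡ 3 (mod 4) appear to even exponent (or don't appear), so by the two-squares theorem n IS expressible as a sum of two squares.
Step 3: Build a representation. Group n = k² · m with k = 4 and m = 41 · 73 = 2993 (a product of primes ≡ 1 (mod 4)); a representation of m scales to one of n via (k·x)² + (k·y)² = k²(x² + y²). Each prime p ≡ 1 (mod 4) is itself a sum of two squares; find a² by testing p − a² for a perfect square:
  41: 41 − 1² = 40, 41 − 2² = 37, 41 − 3² = 32, 41 − 4² = 25 = 5² ⇒ 41 = 4² + 5².
  73: 73 − 1² = 72, 73 − 2² = 69, 73 − 3² = 64 = 8² ⇒ 73 = 3² + 8².
  Combine using the Brahmagupta–Fibonacci identity (a² + b²)(c² + d²) = (ac − bd)² + (ad + bc)² = (ac + bd)² + (ad − bc)²:
  41 · 73 = 2993: from (4² + 5²)(3² + 8²), take (4·3 − 5·8, 4·8 + 5·3) = (12 − 40, 32 + 15) = (-28, 47); dropping signs (only squares matter) gives (28, 47); check 28² + 47² = 784 + 2209 = 2993 ✓.
  Scale by k = 4: (4·28, 4·47) = (112, 188).
Step 4: Order so x ≤ y and verify: 112² + 188² = 12544 + 35344 = 47888 = n. ✓

n = 47888 = 112² + 188² (one valid representation with x ≤ y).


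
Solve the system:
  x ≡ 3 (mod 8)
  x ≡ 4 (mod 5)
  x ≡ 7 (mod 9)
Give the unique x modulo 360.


Moduli 8, 5, 9 are pairwise coprime; by CRT there is a unique solution modulo M = 8 · 5 · 9 = 360.
Solve pairwise, accumulating the modulus:
  Start with x ≡ 3 (mod 8).
  Combine with x ≡ 4 (mod 5): since gcd(8, 5) = 1, we get a unique residue mod 40.
    Write x = 3 + 8·t and substitute into x ≡ 4 (mod 5): 8·t ≡ 4 − 3 = 1 (mod 5).
    Reduce coefficients mod 5: 3·t ≡ 1 (mod 5).
    The inverse of 3 mod 5 is 2 (since 3·2 = 6 = 1·5 + 1), so t ≡ 2·1 = 2 ≡ 2 (mod 5).
    Then x = 3 + 8·2 = 19, valid modulo lcm(8, 5) = 40: x ≡ 19 (mod 40).
  Combine with x ≡ 7 (mod 9): since gcd(40, 9) = 1, we get a unique residue mod 360.
    Write x = 19 + 40·t and substitute into x ≡ 7 (mod 9): 40·t ≡ 7 − 19 = -12 (mod 9).
    Reduce coefficients mod 9: 4·t ≡ 6 (mod 9).
    The inverse of 4 mod 9 is 7 (since 4·7 = 28 = 3·9 + 1), so t ≡ 7·6 = 42 ≡ 6 (mod 9).
    Then x = 19 + 40·6 = 259, valid modulo lcm(40, 9) = 360: x ≡ 259 (mod 360).
Verify: 259 mod 8 = 3 ✓, 259 mod 5 = 4 ✓, 259 mod 9 = 7 ✓.

x ≡ 259 (mod 360).


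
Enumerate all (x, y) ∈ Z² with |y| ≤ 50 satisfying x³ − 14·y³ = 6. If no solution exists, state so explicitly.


The equation is x³ - 14y³ = 6. For fixed y, x³ = 14·y³ + 6, so a solution requires the RHS to be a perfect cube.
Strategy: iterate y from -50 to 50, compute RHS = 14·y³ + 6, and check whether it is a (positive or negative) perfect cube.
Check small values of y:
  y = 0: RHS = 6 is not a perfect cube.
  y = 1: RHS = 20 is not a perfect cube.
  y = -1: RHS = -8 = (-2)³ ⇒ x = -2 works.
  y = 2: RHS = 118 is not a perfect cube.
  y = -2: RHS = -106 is not a perfect cube.
  y = 3: RHS = 384 is not a perfect cube.
  y = -3: RHS = -372 is not a perfect cube.
Continuing the search up to |y| = 50 finds no further solutions beyond those listed.
Collected solutions: (-2, -1).

Solutions (with |y| ≤ 50): (-2, -1).


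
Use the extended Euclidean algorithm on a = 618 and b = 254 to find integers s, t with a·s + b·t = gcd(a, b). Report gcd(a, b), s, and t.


Euclidean algorithm on (618, 254) — divide until remainder is 0:
  618 = 2 · 254 + 110
  254 = 2 · 110 + 34
  110 = 3 · 34 + 8
  34 = 4 · 8 + 2
  8 = 4 · 2 + 0
gcd(618, 254) = 2.
Track Bezout coefficients alongside the remainders: start with r₀ = 618 = a·1 + b·0 (s = 1, t = 0) and r₁ = 254 = a·0 + b·1 (s = 0, t = 1); each new remainder r_{k+1} = r_{k-1} − q_k·r_k inherits s_{k+1} = s_{k-1} − q_k·s_k, t_{k+1} = t_{k-1} − q_k·t_k, so r_k = a·s_k + b·t_k at every step:
  q = 2: r = 110, s = 1 − 2·0 = 1, t = 0 − 2·1 = -2  (check: 618·1 + 254·(-2) = 110)
  q = 2: r = 34, s = 0 − 2·1 = -2, t = 1 − 2·(-2) = 5  (check: 618·(-2) + 254·5 = 34)
  q = 3: r = 8, s = 1 − 3·(-2) = 7, t = -2 − 3·5 = -17  (check: 618·7 + 254·(-17) = 8)
  q = 4: r = 2, s = -2 − 4·7 = -30, t = 5 − 4·(-17) = 73  (check: 618·(-30) + 254·73 = 2)
The row with r = 2 (the gcd) gives the Bezout coefficients s = -30, t = 73.
Result: 618 · (-30) + 254 · (73) = 2.

gcd(618, 254) = 2; s = -30, t = 73 (check: 618·(-30) + 254·73 = 2).


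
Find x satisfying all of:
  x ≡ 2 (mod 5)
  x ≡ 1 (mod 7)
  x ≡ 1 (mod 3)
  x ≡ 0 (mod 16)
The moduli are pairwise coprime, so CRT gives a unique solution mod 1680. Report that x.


Product of moduli M = 5 · 7 · 3 · 16 = 1680.
Merge one congruence at a time:
  Start: x ≡ 2 (mod 5).
  Combine with x ≡ 1 (mod 7); new modulus lcm = 35.
    Write x = 2 + 5·t and substitute into x ≡ 1 (mod 7): 5·t ≡ 1 − 2 = -1 (mod 7).
    Reduce coefficients mod 7: 5·t ≡ 6 (mod 7).
    The inverse of 5 mod 7 is 3 (since 5·3 = 15 = 2·7 + 1), so t ≡ 3·6 = 18 ≡ 4 (mod 7).
    Then x = 2 + 5·4 = 22, valid modulo lcm(5, 7) = 35: x ≡ 22 (mod 35).
  Combine with x ≡ 1 (mod 3); new modulus lcm = 105.
    Write x = 22 + 35·t and substitute into x ≡ 1 (mod 3): 35·t ≡ 1 − 22 = -21 (mod 3).
    Reduce coefficients mod 3: 2·t ≡ 0 (mod 3).
    The inverse of 2 mod 3 is 2 (since 2·2 = 4 = 1·3 + 1), so t ≡ 2·0 = 0 ≡ 0 (mod 3).
    Then x = 22 + 35·0 = 22, valid modulo lcm(35, 3) = 105: x ≡ 22 (mod 105).
  Combine with x ≡ 0 (mod 16); new modulus lcm = 1680.
    Write x = 22 + 105·t and substitute into x ≡ 0 (mod 16): 105·t ≡ 0 − 22 = -22 (mod 16).
    Reduce coefficients mod 16: 9·t ≡ 10 (mod 16).
    The inverse of 9 mod 16 is 9 (since 9·9 = 81 = 5·16 + 1), so t ≡ 9·10 = 90 ≡ 10 (mod 16).
    Then x = 22 + 105·10 = 1072, valid modulo lcm(105, 16) = 1680: x ≡ 1072 (mod 1680).
Verify against each original: 1072 mod 5 = 2, 1072 mod 7 = 1, 1072 mod 3 = 1, 1072 mod 16 = 0.

x ≡ 1072 (mod 1680).
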